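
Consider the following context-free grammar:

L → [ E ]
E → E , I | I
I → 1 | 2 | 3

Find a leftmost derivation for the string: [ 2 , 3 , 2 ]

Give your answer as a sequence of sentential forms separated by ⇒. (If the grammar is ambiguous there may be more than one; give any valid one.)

L ⇒ [ E ] ⇒ [ E , I ] ⇒ [ E , I , I ] ⇒ [ I , I , I ] ⇒ [ 2 , I , I ] ⇒ [ 2 , 3 , I ] ⇒ [ 2 , 3 , 2 ]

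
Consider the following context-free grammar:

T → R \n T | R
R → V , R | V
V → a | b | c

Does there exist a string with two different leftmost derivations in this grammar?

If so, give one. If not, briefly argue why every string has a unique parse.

No - every string in the language has a unique leftmost derivation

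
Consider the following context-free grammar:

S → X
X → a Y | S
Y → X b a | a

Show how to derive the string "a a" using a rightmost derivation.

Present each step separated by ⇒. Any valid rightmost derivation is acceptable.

S ⇒ X ⇒ a Y ⇒ a a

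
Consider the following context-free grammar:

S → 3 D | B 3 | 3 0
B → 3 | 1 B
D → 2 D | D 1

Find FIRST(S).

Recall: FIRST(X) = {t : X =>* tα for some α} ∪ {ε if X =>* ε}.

We compute FIRST(S) using the standard algorithm.
FIRST(B) = {1, 3}
FIRST(D) = {2}
FIRST(S) = {1, 3}
Therefore, FIRST(S) = {1, 3}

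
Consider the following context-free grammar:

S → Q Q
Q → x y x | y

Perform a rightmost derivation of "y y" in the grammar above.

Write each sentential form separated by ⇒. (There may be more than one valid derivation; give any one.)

S ⇒ Q Q ⇒ Q y ⇒ y y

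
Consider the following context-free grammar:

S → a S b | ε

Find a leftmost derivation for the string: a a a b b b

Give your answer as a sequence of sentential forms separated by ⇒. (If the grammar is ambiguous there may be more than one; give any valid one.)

S ⇒ a S b ⇒ a a S b b ⇒ a a a S b b b ⇒ a a a b b b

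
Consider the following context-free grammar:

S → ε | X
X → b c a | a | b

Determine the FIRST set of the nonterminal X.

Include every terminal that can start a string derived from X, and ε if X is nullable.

We compute FIRST(X) using the standard algorithm.
FIRST(S) = {a, b, ε}
FIRST(X) = {a, b}
Therefore, FIRST(X) = {a, b}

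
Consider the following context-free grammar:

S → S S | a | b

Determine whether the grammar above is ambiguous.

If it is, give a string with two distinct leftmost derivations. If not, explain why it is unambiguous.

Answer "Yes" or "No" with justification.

Yes - the string 'b a b b b' has two distinct leftmost derivations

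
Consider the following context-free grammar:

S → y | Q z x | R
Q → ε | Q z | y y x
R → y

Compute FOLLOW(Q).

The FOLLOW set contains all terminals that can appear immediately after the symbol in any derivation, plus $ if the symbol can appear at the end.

We compute FOLLOW(Q) using the standard algorithm.
FOLLOW(S) starts with {$}.
FIRST(Q) = {y, z, ε}
FIRST(R) = {y}
FIRST(S) = {y, z}
FOLLOW(Q) = {z}
FOLLOW(R) = {$}
FOLLOW(S) = {$}
Therefore, FOLLOW(Q) = {z}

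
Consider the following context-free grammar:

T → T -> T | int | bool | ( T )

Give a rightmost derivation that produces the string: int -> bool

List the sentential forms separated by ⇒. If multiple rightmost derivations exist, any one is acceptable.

T ⇒ T -> T ⇒ T -> bool ⇒ int -> bool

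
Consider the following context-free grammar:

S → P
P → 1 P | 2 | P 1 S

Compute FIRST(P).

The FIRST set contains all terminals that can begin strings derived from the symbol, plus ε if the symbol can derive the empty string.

We compute FIRST(P) using the standard algorithm.
FIRST(P) = {1, 2}
FIRST(S) = {1, 2}
Therefore, FIRST(P) = {1, 2}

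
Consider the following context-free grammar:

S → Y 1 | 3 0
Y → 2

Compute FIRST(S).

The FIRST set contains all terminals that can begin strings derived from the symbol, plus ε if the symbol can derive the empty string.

We compute FIRST(S) using the standard algorithm.
FIRST(S) = {2, 3}
FIRST(Y) = {2}
Therefore, FIRST(S) = {2, 3}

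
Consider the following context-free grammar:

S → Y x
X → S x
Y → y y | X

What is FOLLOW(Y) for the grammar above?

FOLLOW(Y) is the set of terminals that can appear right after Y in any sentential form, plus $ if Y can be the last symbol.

We compute FOLLOW(Y) using the standard algorithm.
FOLLOW(S) starts with {$}.
FIRST(S) = {y}
FIRST(X) = {y}
FIRST(Y) = {y}
FOLLOW(S) = {$, x}
FOLLOW(X) = {x}
FOLLOW(Y) = {x}
Therefore, FOLLOW(Y) = {x}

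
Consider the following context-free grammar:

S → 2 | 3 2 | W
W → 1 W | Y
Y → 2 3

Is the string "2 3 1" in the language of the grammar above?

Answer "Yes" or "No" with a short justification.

No - no valid derivation exists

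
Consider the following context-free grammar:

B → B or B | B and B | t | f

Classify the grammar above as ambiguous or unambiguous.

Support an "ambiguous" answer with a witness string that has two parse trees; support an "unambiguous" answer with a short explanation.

Ambiguous - the string 'f or t and f and f or t' has two distinct parse trees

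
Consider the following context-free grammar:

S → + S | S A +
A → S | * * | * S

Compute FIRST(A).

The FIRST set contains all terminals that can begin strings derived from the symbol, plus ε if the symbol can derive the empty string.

We compute FIRST(A) using the standard algorithm.
FIRST(A) = {*, +}
FIRST(S) = {+}
Therefore, FIRST(A) = {*, +}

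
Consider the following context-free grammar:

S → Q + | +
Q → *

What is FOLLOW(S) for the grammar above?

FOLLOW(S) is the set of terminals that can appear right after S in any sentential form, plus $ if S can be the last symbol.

We compute FOLLOW(S) using the standard algorithm.
FOLLOW(S) starts with {$}.
FIRST(Q) = {*}
FIRST(S) = {*, +}
FOLLOW(Q) = {+}
FOLLOW(S) = {$}
Therefore, FOLLOW(S) = {$}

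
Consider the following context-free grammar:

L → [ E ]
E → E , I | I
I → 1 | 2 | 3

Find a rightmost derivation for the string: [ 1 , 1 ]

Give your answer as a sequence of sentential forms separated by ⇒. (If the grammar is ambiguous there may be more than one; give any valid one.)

L ⇒ [ E ] ⇒ [ E , I ] ⇒ [ E , 1 ] ⇒ [ I , 1 ] ⇒ [ 1 , 1 ]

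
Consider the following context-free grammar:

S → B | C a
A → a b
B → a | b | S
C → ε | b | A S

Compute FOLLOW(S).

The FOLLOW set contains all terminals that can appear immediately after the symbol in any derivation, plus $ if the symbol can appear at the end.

We compute FOLLOW(S) using the standard algorithm.
FOLLOW(S) starts with {$}.
FIRST(A) = {a}
FIRST(B) = {a, b}
FIRST(C) = {a, b, ε}
FIRST(S) = {a, b}
FOLLOW(A) = {a, b}
FOLLOW(B) = {$, a}
FOLLOW(C) = {a}
FOLLOW(S) = {$, a}
Therefore, FOLLOW(S) = {$, a}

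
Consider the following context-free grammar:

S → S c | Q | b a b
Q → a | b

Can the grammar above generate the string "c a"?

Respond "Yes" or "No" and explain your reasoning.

No - no valid derivation exists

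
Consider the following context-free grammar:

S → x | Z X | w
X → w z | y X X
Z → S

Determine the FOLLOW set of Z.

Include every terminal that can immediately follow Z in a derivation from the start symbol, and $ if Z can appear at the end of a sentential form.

We compute FOLLOW(Z) using the standard algorithm.
FOLLOW(S) starts with {$}.
FIRST(S) = {w, x}
FIRST(X) = {w, y}
FIRST(Z) = {w, x}
FOLLOW(S) = {$, w, y}
FOLLOW(X) = {$, w, y}
FOLLOW(Z) = {w, y}
Therefore, FOLLOW(Z) = {w, y}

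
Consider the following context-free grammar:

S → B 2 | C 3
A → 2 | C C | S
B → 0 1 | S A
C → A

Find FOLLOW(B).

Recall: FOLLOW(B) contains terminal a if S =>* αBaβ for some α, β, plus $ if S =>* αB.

We compute FOLLOW(B) using the standard algorithm.
FOLLOW(S) starts with {$}.
FIRST(A) = {0, 2}
FIRST(B) = {0, 2}
FIRST(C) = {0, 2}
FIRST(S) = {0, 2}
FOLLOW(A) = {0, 2, 3}
FOLLOW(B) = {2}
FOLLOW(C) = {0, 2, 3}
FOLLOW(S) = {$, 0, 2, 3}
Therefore, FOLLOW(B) = {2}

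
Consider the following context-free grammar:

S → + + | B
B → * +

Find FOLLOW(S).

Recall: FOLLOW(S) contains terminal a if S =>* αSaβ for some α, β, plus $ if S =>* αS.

We compute FOLLOW(S) using the standard algorithm.
FOLLOW(S) starts with {$}.
FIRST(B) = {*}
FIRST(S) = {*, +}
FOLLOW(B) = {$}
FOLLOW(S) = {$}
Therefore, FOLLOW(S) = {$}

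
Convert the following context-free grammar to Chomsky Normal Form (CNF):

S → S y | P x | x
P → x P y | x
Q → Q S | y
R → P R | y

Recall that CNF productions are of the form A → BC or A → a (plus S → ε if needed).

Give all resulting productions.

TY → y; TX → x; S → x; P → x; Q → y; R → y; S → S TY; S → P TX; P → TX X0; X0 → P TY; Q → Q S; R → P R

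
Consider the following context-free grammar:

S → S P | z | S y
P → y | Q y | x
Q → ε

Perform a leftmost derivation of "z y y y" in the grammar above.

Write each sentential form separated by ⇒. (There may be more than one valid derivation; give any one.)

S ⇒ S y ⇒ S P y ⇒ S y P y ⇒ z y P y ⇒ z y y y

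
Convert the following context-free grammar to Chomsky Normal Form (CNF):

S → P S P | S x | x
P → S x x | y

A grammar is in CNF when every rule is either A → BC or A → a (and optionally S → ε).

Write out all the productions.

TX → x; S → x; P → y; S → P X0; X0 → S P; S → S TX; P → S X1; X1 → TX TX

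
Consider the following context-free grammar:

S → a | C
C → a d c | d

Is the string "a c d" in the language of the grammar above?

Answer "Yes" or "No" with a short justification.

No - no valid derivation exists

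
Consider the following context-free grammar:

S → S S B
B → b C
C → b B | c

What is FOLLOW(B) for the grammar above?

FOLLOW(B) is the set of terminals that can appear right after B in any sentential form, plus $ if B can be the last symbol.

We compute FOLLOW(B) using the standard algorithm.
FOLLOW(S) starts with {$}.
FIRST(B) = {b}
FIRST(C) = {b, c}
FIRST(S) = {}
FOLLOW(B) = {$, b}
FOLLOW(C) = {$, b}
FOLLOW(S) = {$, b}
Therefore, FOLLOW(B) = {$, b}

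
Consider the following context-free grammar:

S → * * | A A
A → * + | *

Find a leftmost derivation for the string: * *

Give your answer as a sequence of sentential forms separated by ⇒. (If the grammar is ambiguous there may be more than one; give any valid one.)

S ⇒ A A ⇒ * A ⇒ * *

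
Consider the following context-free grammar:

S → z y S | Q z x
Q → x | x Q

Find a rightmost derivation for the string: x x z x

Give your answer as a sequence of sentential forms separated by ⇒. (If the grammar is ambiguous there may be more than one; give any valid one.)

S ⇒ Q z x ⇒ x Q z x ⇒ x x z x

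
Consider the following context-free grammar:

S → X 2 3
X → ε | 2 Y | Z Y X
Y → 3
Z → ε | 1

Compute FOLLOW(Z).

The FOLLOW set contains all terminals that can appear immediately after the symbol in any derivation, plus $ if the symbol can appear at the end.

We compute FOLLOW(Z) using the standard algorithm.
FOLLOW(S) starts with {$}.
FIRST(S) = {1, 2, 3}
FIRST(X) = {1, 2, 3, ε}
FIRST(Y) = {3}
FIRST(Z) = {1, ε}
FOLLOW(S) = {$}
FOLLOW(X) = {2}
FOLLOW(Y) = {1, 2, 3}
FOLLOW(Z) = {3}
Therefore, FOLLOW(Z) = {3}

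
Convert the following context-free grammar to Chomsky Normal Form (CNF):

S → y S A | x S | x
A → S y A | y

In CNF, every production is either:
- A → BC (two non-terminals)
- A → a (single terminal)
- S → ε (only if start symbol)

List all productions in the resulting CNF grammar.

TY → y; TX → x; S → x; A → y; S → TY X0; X0 → S A; S → TX S; A → S X1; X1 → TY A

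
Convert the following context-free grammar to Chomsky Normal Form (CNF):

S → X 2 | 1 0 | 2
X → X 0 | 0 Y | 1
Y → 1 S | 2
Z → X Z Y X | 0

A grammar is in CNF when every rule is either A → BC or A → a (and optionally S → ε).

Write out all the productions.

T2 → 2; T1 → 1; T0 → 0; S → 2; X → 1; Y → 2; Z → 0; S → X T2; S → T1 T0; X → X T0; X → T0 Y; Y → T1 S; Z → X X0; X0 → Z X1; X1 → Y X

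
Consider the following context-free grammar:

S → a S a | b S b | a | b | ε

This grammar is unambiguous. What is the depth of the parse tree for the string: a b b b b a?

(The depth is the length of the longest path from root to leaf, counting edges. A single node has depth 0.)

4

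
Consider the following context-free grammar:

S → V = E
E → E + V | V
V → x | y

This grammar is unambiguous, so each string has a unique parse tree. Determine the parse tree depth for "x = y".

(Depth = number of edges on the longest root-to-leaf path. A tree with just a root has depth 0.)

3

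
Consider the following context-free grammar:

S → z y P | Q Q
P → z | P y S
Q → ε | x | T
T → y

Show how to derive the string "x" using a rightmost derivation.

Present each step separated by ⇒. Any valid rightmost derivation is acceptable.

S ⇒ Q Q ⇒ Q ⇒ x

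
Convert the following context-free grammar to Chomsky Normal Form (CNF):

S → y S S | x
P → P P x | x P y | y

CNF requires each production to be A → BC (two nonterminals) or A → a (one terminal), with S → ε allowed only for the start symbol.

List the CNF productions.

TY → y; S → x; TX → x; P → y; S → TY X0; X0 → S S; P → P X1; X1 → P TX; P → TX X2; X2 → P TY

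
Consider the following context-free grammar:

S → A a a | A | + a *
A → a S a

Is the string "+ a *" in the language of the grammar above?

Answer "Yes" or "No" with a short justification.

Yes - a valid derivation exists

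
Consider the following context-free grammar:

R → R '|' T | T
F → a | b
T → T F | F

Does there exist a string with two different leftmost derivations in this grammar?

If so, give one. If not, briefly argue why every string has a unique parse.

No - every string in the language has a unique leftmost derivation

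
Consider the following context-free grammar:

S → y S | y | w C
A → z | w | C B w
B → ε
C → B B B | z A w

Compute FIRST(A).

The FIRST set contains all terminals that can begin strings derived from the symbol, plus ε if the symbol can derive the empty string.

We compute FIRST(A) using the standard algorithm.
FIRST(A) = {w, z}
FIRST(B) = {ε}
FIRST(C) = {z, ε}
FIRST(S) = {w, y}
Therefore, FIRST(A) = {w, z}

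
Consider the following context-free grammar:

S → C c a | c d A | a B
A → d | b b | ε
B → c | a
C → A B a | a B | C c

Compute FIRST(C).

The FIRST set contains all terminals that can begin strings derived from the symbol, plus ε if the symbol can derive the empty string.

We compute FIRST(C) using the standard algorithm.
FIRST(A) = {b, d, ε}
FIRST(B) = {a, c}
FIRST(C) = {a, b, c, d}
FIRST(S) = {a, b, c, d}
Therefore, FIRST(C) = {a, b, c, d}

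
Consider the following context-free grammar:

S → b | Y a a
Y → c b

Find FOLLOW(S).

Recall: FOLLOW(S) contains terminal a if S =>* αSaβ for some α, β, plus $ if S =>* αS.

We compute FOLLOW(S) using the standard algorithm.
FOLLOW(S) starts with {$}.
FIRST(S) = {b, c}
FIRST(Y) = {c}
FOLLOW(S) = {$}
FOLLOW(Y) = {a}
Therefore, FOLLOW(S) = {$}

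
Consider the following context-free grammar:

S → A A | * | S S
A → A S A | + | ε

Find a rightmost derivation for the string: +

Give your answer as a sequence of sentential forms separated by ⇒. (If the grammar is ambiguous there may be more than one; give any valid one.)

S ⇒ A A ⇒ A + ⇒ +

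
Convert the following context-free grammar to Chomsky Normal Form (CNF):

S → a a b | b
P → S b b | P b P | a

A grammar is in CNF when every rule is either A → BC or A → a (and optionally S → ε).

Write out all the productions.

TA → a; TB → b; S → b; P → a; S → TA X0; X0 → TA TB; P → S X1; X1 → TB TB; P → P X2; X2 → TB P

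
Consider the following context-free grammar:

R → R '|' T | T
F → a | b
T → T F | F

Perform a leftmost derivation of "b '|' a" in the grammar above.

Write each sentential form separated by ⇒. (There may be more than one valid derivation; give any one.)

R ⇒ R '|' T ⇒ T '|' T ⇒ F '|' T ⇒ b '|' T ⇒ b '|' F ⇒ b '|' a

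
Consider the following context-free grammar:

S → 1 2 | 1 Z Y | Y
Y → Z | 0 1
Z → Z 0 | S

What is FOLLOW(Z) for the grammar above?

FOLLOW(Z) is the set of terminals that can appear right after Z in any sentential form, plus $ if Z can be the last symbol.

We compute FOLLOW(Z) using the standard algorithm.
FOLLOW(S) starts with {$}.
FIRST(S) = {0, 1}
FIRST(Y) = {0, 1}
FIRST(Z) = {0, 1}
FOLLOW(S) = {$, 0, 1}
FOLLOW(Y) = {$, 0, 1}
FOLLOW(Z) = {$, 0, 1}
Therefore, FOLLOW(Z) = {$, 0, 1}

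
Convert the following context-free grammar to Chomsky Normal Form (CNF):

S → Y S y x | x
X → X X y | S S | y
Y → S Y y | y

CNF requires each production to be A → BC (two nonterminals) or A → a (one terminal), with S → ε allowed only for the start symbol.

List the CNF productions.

TY → y; TX → x; S → x; X → y; Y → y; S → Y X0; X0 → S X1; X1 → TY TX; X → X X2; X2 → X TY; X → S S; Y → S X3; X3 → Y TY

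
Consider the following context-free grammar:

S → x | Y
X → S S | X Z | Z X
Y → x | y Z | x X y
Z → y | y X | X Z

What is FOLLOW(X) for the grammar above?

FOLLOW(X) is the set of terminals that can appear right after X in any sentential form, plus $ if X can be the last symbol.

We compute FOLLOW(X) using the standard algorithm.
FOLLOW(S) starts with {$}.
FIRST(S) = {x, y}
FIRST(X) = {x, y}
FIRST(Y) = {x, y}
FIRST(Z) = {x, y}
FOLLOW(S) = {$, x, y}
FOLLOW(X) = {$, x, y}
FOLLOW(Y) = {$, x, y}
FOLLOW(Z) = {$, x, y}
Therefore, FOLLOW(X) = {$, x, y}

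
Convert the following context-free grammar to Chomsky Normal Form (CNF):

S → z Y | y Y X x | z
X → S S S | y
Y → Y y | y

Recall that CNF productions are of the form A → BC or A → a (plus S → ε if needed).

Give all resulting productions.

TZ → z; TY → y; TX → x; S → z; X → y; Y → y; S → TZ Y; S → TY X0; X0 → Y X1; X1 → X TX; X → S X2; X2 → S S; Y → Y TY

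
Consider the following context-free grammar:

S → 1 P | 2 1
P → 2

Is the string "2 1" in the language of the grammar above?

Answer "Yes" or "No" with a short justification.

Yes - a valid derivation exists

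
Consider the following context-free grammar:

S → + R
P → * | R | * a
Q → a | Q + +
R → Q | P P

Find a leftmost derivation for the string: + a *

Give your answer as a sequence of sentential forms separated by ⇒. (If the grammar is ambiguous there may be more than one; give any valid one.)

S ⇒ + R ⇒ + P P ⇒ + R P ⇒ + Q P ⇒ + a P ⇒ + a *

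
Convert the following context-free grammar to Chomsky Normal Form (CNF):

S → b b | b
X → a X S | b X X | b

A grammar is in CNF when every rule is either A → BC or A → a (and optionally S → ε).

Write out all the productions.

TB → b; S → b; TA → a; X → b; S → TB TB; X → TA X0; X0 → X S; X → TB X1; X1 → X X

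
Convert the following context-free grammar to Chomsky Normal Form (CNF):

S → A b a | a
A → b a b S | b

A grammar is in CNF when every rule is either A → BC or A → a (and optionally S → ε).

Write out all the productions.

TB → b; TA → a; S → a; A → b; S → A X0; X0 → TB TA; A → TB X1; X1 → TA X2; X2 → TB S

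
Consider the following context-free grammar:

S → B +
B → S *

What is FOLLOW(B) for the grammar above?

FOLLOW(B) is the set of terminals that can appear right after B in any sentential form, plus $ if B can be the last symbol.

We compute FOLLOW(B) using the standard algorithm.
FOLLOW(S) starts with {$}.
FIRST(B) = {}
FIRST(S) = {}
FOLLOW(B) = {+}
FOLLOW(S) = {$, *}
Therefore, FOLLOW(B) = {+}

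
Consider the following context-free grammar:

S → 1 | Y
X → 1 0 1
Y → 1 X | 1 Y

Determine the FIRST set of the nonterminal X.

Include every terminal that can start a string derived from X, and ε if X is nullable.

We compute FIRST(X) using the standard algorithm.
FIRST(S) = {1}
FIRST(X) = {1}
FIRST(Y) = {1}
Therefore, FIRST(X) = {1}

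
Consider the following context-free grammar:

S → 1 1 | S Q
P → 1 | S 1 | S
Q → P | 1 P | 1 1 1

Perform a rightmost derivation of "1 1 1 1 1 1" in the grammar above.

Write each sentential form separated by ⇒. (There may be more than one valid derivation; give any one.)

S ⇒ S Q ⇒ S 1 P ⇒ S 1 S 1 ⇒ S 1 1 1 1 ⇒ 1 1 1 1 1 1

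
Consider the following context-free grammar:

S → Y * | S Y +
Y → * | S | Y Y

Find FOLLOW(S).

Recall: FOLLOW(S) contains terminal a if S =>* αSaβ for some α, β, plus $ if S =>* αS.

We compute FOLLOW(S) using the standard algorithm.
FOLLOW(S) starts with {$}.
FIRST(S) = {*}
FIRST(Y) = {*}
FOLLOW(S) = {$, *, +}
FOLLOW(Y) = {*, +}
Therefore, FOLLOW(S) = {$, *, +}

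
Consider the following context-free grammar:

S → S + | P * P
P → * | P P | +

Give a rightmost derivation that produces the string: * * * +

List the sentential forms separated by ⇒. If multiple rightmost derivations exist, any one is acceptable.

S ⇒ S + ⇒ P * P + ⇒ P * * + ⇒ * * * +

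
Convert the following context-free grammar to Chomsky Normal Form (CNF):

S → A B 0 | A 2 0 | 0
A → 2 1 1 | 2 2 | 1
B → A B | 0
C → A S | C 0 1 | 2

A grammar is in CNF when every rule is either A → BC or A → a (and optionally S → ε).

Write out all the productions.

T0 → 0; T2 → 2; S → 0; T1 → 1; A → 1; B → 0; C → 2; S → A X0; X0 → B T0; S → A X1; X1 → T2 T0; A → T2 X2; X2 → T1 T1; A → T2 T2; B → A B; C → A S; C → C X3; X3 → T0 T1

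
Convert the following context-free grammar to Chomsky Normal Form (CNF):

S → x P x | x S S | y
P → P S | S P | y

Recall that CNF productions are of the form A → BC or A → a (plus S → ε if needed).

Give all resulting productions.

TX → x; S → y; P → y; S → TX X0; X0 → P TX; S → TX X1; X1 → S S; P → P S; P → S P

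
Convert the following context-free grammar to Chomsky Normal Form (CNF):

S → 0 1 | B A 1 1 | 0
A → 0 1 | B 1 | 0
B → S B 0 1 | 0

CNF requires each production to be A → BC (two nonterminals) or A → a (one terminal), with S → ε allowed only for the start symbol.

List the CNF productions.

T0 → 0; T1 → 1; S → 0; A → 0; B → 0; S → T0 T1; S → B X0; X0 → A X1; X1 → T1 T1; A → T0 T1; A → B T1; B → S X2; X2 → B X3; X3 → T0 T1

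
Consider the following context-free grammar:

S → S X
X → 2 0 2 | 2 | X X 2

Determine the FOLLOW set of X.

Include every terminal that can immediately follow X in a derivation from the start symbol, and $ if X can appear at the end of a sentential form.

We compute FOLLOW(X) using the standard algorithm.
FOLLOW(S) starts with {$}.
FIRST(S) = {}
FIRST(X) = {2}
FOLLOW(S) = {$, 2}
FOLLOW(X) = {$, 2}
Therefore, FOLLOW(X) = {$, 2}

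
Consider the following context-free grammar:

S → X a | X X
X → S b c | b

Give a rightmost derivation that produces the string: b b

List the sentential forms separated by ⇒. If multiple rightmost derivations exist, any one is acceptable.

S ⇒ X X ⇒ X b ⇒ b b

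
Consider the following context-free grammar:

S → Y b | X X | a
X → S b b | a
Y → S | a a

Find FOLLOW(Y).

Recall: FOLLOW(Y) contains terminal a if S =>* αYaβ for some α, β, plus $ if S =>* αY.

We compute FOLLOW(Y) using the standard algorithm.
FOLLOW(S) starts with {$}.
FIRST(S) = {a}
FIRST(X) = {a}
FIRST(Y) = {a}
FOLLOW(S) = {$, b}
FOLLOW(X) = {$, a, b}
FOLLOW(Y) = {b}
Therefore, FOLLOW(Y) = {b}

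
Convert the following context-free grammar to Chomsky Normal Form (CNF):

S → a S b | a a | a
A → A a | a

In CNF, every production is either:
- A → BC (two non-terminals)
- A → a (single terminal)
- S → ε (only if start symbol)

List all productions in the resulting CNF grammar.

TA → a; TB → b; S → a; A → a; S → TA X0; X0 → S TB; S → TA TA; A → A TA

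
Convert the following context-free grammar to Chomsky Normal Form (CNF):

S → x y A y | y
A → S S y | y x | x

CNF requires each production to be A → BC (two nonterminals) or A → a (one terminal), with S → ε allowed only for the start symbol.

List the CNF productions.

TX → x; TY → y; S → y; A → x; S → TX X0; X0 → TY X1; X1 → A TY; A → S X2; X2 → S TY; A → TY TX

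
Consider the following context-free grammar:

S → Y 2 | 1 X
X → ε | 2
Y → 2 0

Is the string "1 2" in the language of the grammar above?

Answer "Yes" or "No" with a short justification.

Yes - a valid derivation exists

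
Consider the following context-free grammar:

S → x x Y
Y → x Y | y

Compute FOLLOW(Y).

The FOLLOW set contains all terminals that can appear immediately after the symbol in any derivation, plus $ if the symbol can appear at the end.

We compute FOLLOW(Y) using the standard algorithm.
FOLLOW(S) starts with {$}.
FIRST(S) = {x}
FIRST(Y) = {x, y}
FOLLOW(S) = {$}
FOLLOW(Y) = {$}
Therefore, FOLLOW(Y) = {$}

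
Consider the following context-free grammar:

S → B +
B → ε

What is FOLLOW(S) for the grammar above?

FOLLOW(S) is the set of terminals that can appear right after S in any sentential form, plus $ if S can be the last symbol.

We compute FOLLOW(S) using the standard algorithm.
FOLLOW(S) starts with {$}.
FIRST(B) = {ε}
FIRST(S) = {+}
FOLLOW(B) = {+}
FOLLOW(S) = {$}
Therefore, FOLLOW(S) = {$}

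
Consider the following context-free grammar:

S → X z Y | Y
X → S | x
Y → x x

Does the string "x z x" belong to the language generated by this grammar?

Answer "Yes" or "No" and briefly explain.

No - no valid derivation exists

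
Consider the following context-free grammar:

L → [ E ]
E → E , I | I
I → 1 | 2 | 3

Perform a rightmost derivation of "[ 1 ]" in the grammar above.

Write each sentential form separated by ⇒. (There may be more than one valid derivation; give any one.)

L ⇒ [ E ] ⇒ [ I ] ⇒ [ 1 ]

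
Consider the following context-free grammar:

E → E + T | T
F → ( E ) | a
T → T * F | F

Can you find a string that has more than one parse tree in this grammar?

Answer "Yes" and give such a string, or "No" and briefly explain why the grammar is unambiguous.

No - the grammar is unambiguous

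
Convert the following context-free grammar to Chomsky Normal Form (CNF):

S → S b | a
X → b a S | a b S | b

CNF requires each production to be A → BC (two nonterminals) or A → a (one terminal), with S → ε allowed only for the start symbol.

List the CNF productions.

TB → b; S → a; TA → a; X → b; S → S TB; X → TB X0; X0 → TA S; X → TA X1; X1 → TB S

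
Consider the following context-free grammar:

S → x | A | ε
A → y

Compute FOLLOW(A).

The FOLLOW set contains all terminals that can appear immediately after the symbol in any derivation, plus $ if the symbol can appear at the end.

We compute FOLLOW(A) using the standard algorithm.
FOLLOW(S) starts with {$}.
FIRST(A) = {y}
FIRST(S) = {x, y, ε}
FOLLOW(A) = {$}
FOLLOW(S) = {$}
Therefore, FOLLOW(A) = {$}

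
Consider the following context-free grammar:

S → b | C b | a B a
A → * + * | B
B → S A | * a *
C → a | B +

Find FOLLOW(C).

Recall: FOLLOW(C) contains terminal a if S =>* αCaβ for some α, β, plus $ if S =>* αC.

We compute FOLLOW(C) using the standard algorithm.
FOLLOW(S) starts with {$}.
FIRST(A) = {*, a, b}
FIRST(B) = {*, a, b}
FIRST(C) = {*, a, b}
FIRST(S) = {*, a, b}
FOLLOW(A) = {+, a}
FOLLOW(B) = {+, a}
FOLLOW(C) = {b}
FOLLOW(S) = {$, *, a, b}
Therefore, FOLLOW(C) = {b}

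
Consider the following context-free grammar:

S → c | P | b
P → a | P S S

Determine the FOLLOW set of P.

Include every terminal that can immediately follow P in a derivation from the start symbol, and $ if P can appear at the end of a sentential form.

We compute FOLLOW(P) using the standard algorithm.
FOLLOW(S) starts with {$}.
FIRST(P) = {a}
FIRST(S) = {a, b, c}
FOLLOW(P) = {$, a, b, c}
FOLLOW(S) = {$, a, b, c}
Therefore, FOLLOW(P) = {$, a, b, c}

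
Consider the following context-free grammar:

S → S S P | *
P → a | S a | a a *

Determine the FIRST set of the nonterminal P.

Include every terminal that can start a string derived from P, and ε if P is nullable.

We compute FIRST(P) using the standard algorithm.
FIRST(P) = {*, a}
FIRST(S) = {*}
Therefore, FIRST(P) = {*, a}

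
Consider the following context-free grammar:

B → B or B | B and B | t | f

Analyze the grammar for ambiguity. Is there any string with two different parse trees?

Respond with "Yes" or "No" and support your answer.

Yes - the string 'f or t or f or t' has two distinct parse trees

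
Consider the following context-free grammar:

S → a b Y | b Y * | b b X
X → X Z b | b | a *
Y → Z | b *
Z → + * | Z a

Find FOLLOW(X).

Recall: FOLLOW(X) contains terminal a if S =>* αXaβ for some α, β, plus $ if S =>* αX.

We compute FOLLOW(X) using the standard algorithm.
FOLLOW(S) starts with {$}.
FIRST(S) = {a, b}
FIRST(X) = {a, b}
FIRST(Y) = {+, b}
FIRST(Z) = {+}
FOLLOW(S) = {$}
FOLLOW(X) = {$, +}
FOLLOW(Y) = {$, *}
FOLLOW(Z) = {$, *, a, b}
Therefore, FOLLOW(X) = {$, +}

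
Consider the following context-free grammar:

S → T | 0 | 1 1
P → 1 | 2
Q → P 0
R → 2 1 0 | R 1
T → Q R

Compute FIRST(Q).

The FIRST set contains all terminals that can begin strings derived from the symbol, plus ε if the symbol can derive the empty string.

We compute FIRST(Q) using the standard algorithm.
FIRST(P) = {1, 2}
FIRST(Q) = {1, 2}
FIRST(R) = {2}
FIRST(S) = {0, 1, 2}
FIRST(T) = {1, 2}
Therefore, FIRST(Q) = {1, 2}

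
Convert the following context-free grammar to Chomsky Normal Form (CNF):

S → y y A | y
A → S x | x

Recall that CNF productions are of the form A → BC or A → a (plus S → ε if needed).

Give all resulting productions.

TY → y; S → y; TX → x; A → x; S → TY X0; X0 → TY A; A → S TX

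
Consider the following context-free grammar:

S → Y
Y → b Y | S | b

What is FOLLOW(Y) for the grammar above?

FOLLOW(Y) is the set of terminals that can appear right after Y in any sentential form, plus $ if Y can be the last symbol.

We compute FOLLOW(Y) using the standard algorithm.
FOLLOW(S) starts with {$}.
FIRST(S) = {b}
FIRST(Y) = {b}
FOLLOW(S) = {$}
FOLLOW(Y) = {$}
Therefore, FOLLOW(Y) = {$}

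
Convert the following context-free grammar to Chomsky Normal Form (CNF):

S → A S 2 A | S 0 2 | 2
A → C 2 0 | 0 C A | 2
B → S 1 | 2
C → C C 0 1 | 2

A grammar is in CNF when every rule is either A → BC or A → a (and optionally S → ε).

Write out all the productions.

T2 → 2; T0 → 0; S → 2; A → 2; T1 → 1; B → 2; C → 2; S → A X0; X0 → S X1; X1 → T2 A; S → S X2; X2 → T0 T2; A → C X3; X3 → T2 T0; A → T0 X4; X4 → C A; B → S T1; C → C X5; X5 → C X6; X6 → T0 T1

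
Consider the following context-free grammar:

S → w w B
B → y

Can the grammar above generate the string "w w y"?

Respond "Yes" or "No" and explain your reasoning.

Yes - a valid derivation exists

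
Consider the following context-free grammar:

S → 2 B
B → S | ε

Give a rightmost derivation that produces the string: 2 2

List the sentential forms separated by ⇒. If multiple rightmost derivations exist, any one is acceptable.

S ⇒ 2 B ⇒ 2 S ⇒ 2 2 B ⇒ 2 2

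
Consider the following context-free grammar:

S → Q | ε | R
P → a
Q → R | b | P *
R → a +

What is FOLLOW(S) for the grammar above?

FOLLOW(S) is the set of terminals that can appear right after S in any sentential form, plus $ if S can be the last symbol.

We compute FOLLOW(S) using the standard algorithm.
FOLLOW(S) starts with {$}.
FIRST(P) = {a}
FIRST(Q) = {a, b}
FIRST(R) = {a}
FIRST(S) = {a, b, ε}
FOLLOW(P) = {*}
FOLLOW(Q) = {$}
FOLLOW(R) = {$}
FOLLOW(S) = {$}
Therefore, FOLLOW(S) = {$}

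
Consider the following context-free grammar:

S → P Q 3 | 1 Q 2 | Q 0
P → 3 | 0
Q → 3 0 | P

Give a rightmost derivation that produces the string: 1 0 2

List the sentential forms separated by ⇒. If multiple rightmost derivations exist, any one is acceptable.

S ⇒ 1 Q 2 ⇒ 1 P 2 ⇒ 1 0 2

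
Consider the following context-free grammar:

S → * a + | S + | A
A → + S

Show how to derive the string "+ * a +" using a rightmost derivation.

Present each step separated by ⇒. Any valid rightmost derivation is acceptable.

S ⇒ A ⇒ + S ⇒ + * a +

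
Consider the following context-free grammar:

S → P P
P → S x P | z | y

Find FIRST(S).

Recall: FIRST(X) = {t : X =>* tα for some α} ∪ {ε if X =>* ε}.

We compute FIRST(S) using the standard algorithm.
FIRST(P) = {y, z}
FIRST(S) = {y, z}
Therefore, FIRST(S) = {y, z}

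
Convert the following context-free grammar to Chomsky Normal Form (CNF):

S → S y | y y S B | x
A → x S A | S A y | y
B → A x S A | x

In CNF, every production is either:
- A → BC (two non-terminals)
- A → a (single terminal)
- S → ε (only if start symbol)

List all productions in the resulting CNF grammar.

TY → y; S → x; TX → x; A → y; B → x; S → S TY; S → TY X0; X0 → TY X1; X1 → S B; A → TX X2; X2 → S A; A → S X3; X3 → A TY; B → A X4; X4 → TX X5; X5 → S A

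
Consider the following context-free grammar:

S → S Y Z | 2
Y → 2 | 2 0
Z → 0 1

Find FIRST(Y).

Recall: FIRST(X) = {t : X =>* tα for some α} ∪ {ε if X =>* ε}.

We compute FIRST(Y) using the standard algorithm.
FIRST(S) = {2}
FIRST(Y) = {2}
FIRST(Z) = {0}
Therefore, FIRST(Y) = {2}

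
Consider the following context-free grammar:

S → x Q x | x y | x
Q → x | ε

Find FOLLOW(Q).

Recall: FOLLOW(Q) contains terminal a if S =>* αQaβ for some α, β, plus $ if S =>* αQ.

We compute FOLLOW(Q) using the standard algorithm.
FOLLOW(S) starts with {$}.
FIRST(Q) = {x, ε}
FIRST(S) = {x}
FOLLOW(Q) = {x}
FOLLOW(S) = {$}
Therefore, FOLLOW(Q) = {x}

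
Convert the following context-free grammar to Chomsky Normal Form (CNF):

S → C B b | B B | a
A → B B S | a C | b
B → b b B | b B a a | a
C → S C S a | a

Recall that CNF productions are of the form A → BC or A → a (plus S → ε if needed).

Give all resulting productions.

TB → b; S → a; TA → a; A → b; B → a; C → a; S → C X0; X0 → B TB; S → B B; A → B X1; X1 → B S; A → TA C; B → TB X2; X2 → TB B; B → TB X3; X3 → B X4; X4 → TA TA; C → S X5; X5 → C X6; X6 → S TA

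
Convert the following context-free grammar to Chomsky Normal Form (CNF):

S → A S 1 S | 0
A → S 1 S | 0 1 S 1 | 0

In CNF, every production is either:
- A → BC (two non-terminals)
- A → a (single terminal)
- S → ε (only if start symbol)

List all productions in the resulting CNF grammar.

T1 → 1; S → 0; T0 → 0; A → 0; S → A X0; X0 → S X1; X1 → T1 S; A → S X2; X2 → T1 S; A → T0 X3; X3 → T1 X4; X4 → S T1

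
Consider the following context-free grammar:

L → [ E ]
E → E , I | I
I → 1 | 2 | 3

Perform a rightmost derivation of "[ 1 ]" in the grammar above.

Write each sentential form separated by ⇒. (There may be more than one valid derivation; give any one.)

L ⇒ [ E ] ⇒ [ I ] ⇒ [ 1 ]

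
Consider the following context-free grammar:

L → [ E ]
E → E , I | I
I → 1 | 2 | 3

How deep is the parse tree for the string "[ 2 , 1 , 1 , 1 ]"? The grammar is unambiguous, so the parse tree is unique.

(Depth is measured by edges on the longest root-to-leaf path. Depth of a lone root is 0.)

6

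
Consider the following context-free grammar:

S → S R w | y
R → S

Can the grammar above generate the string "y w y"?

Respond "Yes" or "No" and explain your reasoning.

No - no valid derivation exists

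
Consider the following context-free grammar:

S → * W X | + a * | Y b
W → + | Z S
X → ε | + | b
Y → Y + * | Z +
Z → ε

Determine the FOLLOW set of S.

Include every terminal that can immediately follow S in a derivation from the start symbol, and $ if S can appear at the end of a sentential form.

We compute FOLLOW(S) using the standard algorithm.
FOLLOW(S) starts with {$}.
FIRST(S) = {*, +}
FIRST(W) = {*, +}
FIRST(X) = {+, b, ε}
FIRST(Y) = {+}
FIRST(Z) = {ε}
FOLLOW(S) = {$, +, b}
FOLLOW(W) = {$, +, b}
FOLLOW(X) = {$, +, b}
FOLLOW(Y) = {+, b}
FOLLOW(Z) = {*, +}
Therefore, FOLLOW(S) = {$, +, b}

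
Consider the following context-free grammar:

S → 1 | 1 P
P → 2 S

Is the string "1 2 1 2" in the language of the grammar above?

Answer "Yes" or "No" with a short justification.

No - no valid derivation exists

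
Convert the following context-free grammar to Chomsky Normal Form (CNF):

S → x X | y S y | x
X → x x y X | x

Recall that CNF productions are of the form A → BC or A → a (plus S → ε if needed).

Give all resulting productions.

TX → x; TY → y; S → x; X → x; S → TX X; S → TY X0; X0 → S TY; X → TX X1; X1 → TX X2; X2 → TY X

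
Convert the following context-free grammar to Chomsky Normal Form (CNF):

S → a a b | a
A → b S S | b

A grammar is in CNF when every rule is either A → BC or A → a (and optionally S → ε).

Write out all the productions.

TA → a; TB → b; S → a; A → b; S → TA X0; X0 → TA TB; A → TB X1; X1 → S S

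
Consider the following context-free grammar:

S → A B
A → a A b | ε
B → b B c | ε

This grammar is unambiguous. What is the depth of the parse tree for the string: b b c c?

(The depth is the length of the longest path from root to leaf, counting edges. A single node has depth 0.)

4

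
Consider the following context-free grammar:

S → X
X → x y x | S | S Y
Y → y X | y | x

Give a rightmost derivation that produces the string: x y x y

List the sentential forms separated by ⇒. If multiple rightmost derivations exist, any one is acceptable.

S ⇒ X ⇒ S Y ⇒ S y ⇒ X y ⇒ x y x y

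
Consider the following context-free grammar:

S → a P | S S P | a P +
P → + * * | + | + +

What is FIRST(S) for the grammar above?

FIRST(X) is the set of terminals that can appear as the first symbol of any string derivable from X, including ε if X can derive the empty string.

We compute FIRST(S) using the standard algorithm.
FIRST(P) = {+}
FIRST(S) = {a}
Therefore, FIRST(S) = {a}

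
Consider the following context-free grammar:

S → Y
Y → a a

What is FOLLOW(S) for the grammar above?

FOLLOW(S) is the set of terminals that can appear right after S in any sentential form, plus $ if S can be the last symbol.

We compute FOLLOW(S) using the standard algorithm.
FOLLOW(S) starts with {$}.
FIRST(S) = {a}
FIRST(Y) = {a}
FOLLOW(S) = {$}
FOLLOW(Y) = {$}
Therefore, FOLLOW(S) = {$}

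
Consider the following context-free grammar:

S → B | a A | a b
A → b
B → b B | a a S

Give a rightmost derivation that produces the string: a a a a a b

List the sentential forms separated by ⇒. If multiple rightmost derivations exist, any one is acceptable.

S ⇒ B ⇒ a a S ⇒ a a B ⇒ a a a a S ⇒ a a a a a b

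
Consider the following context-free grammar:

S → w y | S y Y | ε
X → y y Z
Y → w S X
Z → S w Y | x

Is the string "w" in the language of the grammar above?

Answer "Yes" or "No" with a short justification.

No - no valid derivation exists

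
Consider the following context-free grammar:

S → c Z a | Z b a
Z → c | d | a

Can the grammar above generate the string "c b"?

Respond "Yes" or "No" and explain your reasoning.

No - no valid derivation exists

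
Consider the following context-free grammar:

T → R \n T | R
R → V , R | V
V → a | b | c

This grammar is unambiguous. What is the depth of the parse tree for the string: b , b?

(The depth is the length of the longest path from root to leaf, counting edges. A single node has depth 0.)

4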